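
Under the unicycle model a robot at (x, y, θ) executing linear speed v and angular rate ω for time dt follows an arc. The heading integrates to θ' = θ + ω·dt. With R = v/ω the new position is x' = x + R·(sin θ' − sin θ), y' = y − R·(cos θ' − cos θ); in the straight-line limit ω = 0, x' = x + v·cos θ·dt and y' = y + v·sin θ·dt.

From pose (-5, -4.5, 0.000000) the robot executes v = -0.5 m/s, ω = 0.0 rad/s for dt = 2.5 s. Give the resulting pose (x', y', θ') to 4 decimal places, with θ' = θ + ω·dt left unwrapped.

θ' = 0.0000 + 0.0·2.5 = 0.0000
ω = 0 → straight: x' = -5 + -0.5·cos(0.0000)·2.5 = -6.2500
y' = -4.5 + -0.5·sin(0.0000)·2.5 = -4.5000

(-6.2500, -4.5000, 0.0000)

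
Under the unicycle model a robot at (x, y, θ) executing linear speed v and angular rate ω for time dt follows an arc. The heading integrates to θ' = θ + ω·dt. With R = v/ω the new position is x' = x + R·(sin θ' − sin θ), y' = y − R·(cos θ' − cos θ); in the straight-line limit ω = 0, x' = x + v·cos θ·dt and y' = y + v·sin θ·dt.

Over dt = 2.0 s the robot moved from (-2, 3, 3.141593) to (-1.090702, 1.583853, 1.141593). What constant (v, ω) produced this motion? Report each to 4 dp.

v = -1.0000, ω = -1.0000

Δθ = 1.141593 − 3.141593 = -2.000000
ω = Δθ/dt = -2.000000/2.0 = -1.0000
R = −Δy/(cos θ' − cos θ) = 1.0000
v = R·ω = 1.0000·-1.0000 = -1.0000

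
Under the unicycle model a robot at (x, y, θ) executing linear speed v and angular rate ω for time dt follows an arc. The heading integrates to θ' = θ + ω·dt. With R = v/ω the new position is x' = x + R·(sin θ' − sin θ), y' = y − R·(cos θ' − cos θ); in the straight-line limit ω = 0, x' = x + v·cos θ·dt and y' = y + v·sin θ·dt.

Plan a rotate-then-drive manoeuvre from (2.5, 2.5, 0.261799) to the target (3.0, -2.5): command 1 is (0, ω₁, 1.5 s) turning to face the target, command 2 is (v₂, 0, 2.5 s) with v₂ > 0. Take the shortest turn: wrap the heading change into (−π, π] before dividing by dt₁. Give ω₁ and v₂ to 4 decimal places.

heading to target = atan2(-2.5−2.5, 3−2.5) = -1.4711
Δθ = wrap(-1.4711 − 0.2618) = -1.7329; ω₁ = Δθ/dt₁ = -1.1553
distance = √((3−2.5)² + (-2.5−2.5)²) = 5.0249; v₂ = distance/dt₂ = 2.0100

ω₁ = -1.1553, v₂ = 2.0100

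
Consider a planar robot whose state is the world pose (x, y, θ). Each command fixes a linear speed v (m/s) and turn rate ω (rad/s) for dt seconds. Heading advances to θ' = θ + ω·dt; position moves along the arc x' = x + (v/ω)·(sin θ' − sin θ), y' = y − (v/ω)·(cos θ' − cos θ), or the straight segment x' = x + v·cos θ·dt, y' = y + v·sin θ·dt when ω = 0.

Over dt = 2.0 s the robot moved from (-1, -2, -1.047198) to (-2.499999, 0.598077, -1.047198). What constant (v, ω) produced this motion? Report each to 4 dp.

v = -1.5000, ω = 0.0000

Δθ = -1.047198 − -1.047198 = 0.000000
ω = Δθ/dt = 0.000000/2.0 = 0.0000
ω = 0 → v = (Δx·cos θ + Δy·sin θ)/dt = -1.5000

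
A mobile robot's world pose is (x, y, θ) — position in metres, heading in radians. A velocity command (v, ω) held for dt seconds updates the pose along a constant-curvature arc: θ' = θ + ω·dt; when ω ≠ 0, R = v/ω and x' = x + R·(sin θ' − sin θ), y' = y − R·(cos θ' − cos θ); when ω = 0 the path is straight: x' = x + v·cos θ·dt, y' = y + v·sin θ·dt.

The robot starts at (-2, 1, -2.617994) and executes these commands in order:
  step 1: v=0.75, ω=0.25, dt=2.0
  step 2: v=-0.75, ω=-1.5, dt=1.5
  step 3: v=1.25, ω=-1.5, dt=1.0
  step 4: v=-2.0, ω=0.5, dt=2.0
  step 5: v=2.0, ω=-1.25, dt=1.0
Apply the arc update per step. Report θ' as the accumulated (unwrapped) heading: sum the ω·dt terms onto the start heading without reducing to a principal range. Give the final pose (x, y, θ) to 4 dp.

step 1: θ'=-2.1180 (R=3.0000) → pose (-3.0620, -0.0372, -2.1180)
step 2: θ'=-4.3680 (R=0.5000) → pose (-2.1643, -0.1285, -4.3680)
step 3: θ'=-5.8680 (R=-0.8333) → pose (-1.7161, 0.9154, -5.8680)
step 4: θ'=-4.8680 (R=-4.0000) → pose (-4.0543, -2.1249, -4.8680)
step 5: θ'=-6.1180 (R=-1.6000) → pose (-2.7367, -0.7946, -6.1180)

(-2.7367, -0.7946, -6.1180)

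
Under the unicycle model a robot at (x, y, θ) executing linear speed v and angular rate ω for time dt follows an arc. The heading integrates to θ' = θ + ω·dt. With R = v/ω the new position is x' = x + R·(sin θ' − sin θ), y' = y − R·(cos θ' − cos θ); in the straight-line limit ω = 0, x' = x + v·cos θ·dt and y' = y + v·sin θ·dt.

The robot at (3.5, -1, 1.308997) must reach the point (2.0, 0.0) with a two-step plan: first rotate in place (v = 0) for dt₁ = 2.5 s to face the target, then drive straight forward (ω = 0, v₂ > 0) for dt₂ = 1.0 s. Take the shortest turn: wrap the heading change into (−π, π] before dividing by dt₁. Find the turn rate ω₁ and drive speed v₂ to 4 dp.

heading to target = atan2(0−-1, 2−3.5) = 2.5536
Δθ = wrap(2.5536 − 1.3090) = 1.2446; ω₁ = Δθ/dt₁ = 0.4978
distance = √((2−3.5)² + (0−-1)²) = 1.8028; v₂ = distance/dt₂ = 1.8028

ω₁ = 0.4978, v₂ = 1.8028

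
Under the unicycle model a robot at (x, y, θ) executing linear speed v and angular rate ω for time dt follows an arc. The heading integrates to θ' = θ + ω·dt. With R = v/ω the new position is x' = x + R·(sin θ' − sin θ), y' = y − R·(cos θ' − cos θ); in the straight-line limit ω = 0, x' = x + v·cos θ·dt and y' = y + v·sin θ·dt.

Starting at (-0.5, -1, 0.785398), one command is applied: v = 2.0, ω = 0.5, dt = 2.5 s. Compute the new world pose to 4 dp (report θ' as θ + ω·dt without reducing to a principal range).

θ' = 0.7854 + 0.5·2.5 = 2.0354
R = v/ω = 2.0/0.5 = 4.0000
x' = -0.5 + 4.0000·(sin 2.0354 − sin 0.7854) = 0.2476
y' = -1 − 4.0000·(cos 2.0354 − cos 0.7854) = 3.6207

(0.2476, 3.6207, 2.0354)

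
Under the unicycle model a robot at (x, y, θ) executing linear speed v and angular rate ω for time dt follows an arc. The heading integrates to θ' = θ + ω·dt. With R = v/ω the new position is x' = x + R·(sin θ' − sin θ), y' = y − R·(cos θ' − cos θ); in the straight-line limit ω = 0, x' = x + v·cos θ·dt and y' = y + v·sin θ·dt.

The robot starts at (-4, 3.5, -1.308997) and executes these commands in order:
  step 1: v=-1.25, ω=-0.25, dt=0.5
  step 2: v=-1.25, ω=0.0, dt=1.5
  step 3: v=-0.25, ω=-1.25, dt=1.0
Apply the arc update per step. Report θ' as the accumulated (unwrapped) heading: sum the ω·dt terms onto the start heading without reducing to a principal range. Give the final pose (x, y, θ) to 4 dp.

step 1: θ'=-1.4340 (R=5.0000) → pose (-4.1237, 4.1122, -1.4340)
step 2: θ'=-1.4340 (straight) → pose (-4.3794, 5.9697, -1.4340)
step 3: θ'=-2.6840 (R=0.2000) → pose (-4.2696, 6.1764, -2.6840)

(-4.2696, 6.1764, -2.6840)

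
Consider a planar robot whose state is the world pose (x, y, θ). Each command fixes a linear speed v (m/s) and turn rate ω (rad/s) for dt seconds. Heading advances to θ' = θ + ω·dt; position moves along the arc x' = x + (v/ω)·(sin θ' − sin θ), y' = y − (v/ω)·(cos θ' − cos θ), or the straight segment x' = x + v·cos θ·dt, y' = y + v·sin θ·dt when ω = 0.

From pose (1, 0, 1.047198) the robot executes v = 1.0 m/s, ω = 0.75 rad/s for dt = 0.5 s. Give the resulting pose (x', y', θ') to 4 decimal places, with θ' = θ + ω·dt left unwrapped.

θ' = 1.0472 + 0.75·0.5 = 1.4222
R = v/ω = 1.0/0.75 = 1.3333
x' = 1 + 1.3333·(sin 1.4222 − sin 1.0472) = 1.1639
y' = 0 − 1.3333·(cos 1.4222 − cos 1.0472) = 0.4693

(1.1639, 0.4693, 1.4222)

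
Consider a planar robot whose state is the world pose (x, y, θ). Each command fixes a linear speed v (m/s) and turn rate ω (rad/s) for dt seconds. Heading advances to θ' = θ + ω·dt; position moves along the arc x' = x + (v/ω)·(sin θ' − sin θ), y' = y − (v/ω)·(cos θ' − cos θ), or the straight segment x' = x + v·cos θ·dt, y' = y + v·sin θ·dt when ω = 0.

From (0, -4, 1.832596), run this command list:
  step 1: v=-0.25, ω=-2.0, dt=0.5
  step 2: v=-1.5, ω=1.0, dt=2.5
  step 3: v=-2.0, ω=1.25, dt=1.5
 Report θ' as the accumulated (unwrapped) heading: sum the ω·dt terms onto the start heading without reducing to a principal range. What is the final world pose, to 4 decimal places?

(2.4700, -4.2674, 5.2076)

step 1: θ'=0.8326 (R=0.1250) → pose (-0.0283, -4.1165, 0.8326)
step 2: θ'=3.3326 (R=-1.5000) → pose (1.3660, -6.5986, 3.3326)
step 3: θ'=5.2076 (R=-1.6000) → pose (2.4700, -4.2674, 5.2076)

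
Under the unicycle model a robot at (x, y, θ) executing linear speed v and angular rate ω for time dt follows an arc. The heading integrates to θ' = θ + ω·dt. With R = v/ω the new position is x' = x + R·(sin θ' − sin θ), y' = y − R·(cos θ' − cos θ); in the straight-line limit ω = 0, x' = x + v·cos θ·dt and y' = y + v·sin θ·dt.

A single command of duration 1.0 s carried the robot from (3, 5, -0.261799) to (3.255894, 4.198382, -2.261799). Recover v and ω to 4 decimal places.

v = 1.0000, ω = -2.0000

Δθ = -2.261799 − -0.261799 = -2.000000
ω = Δθ/dt = -2.000000/1.0 = -2.0000
R = −Δy/(cos θ' − cos θ) = -0.5000
v = R·ω = -0.5000·-2.0000 = 1.0000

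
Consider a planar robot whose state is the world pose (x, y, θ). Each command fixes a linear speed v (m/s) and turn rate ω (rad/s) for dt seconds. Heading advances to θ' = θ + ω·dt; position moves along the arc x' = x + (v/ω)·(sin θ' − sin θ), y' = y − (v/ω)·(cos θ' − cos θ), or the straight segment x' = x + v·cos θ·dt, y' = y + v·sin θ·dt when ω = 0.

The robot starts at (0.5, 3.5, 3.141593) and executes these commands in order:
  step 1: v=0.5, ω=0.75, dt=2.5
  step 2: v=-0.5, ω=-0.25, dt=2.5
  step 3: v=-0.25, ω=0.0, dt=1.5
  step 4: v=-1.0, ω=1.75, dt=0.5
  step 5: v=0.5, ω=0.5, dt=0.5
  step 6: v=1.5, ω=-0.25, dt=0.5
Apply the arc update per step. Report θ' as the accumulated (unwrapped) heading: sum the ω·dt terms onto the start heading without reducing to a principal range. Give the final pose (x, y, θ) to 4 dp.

step 1: θ'=5.0166 (R=0.6667) → pose (-0.1361, 2.6336, 5.0166)
step 2: θ'=4.3916 (R=2.0000) → pose (-0.1259, 3.8634, 4.3916)
step 3: θ'=4.3916 (straight) → pose (-0.0076, 4.2192, 4.3916)
step 4: θ'=5.2666 (R=-0.5714) → pose (-0.0640, 4.7001, 5.2666)
step 5: θ'=5.5166 (R=1.0000) → pose (0.0926, 4.5061, 5.5166)
step 6: θ'=5.3916 (R=-6.0000) → pose (0.5990, 3.9535, 5.3916)

(0.5990, 3.9535, 5.3916)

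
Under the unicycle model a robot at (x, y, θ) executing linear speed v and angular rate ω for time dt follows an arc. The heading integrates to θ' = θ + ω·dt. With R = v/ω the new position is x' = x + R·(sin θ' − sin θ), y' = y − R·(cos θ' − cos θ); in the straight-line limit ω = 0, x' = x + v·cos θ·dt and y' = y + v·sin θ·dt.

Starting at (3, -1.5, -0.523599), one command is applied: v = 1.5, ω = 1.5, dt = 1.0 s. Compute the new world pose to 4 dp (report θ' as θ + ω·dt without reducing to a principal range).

θ' = -0.5236 + 1.5·1.0 = 0.9764
R = v/ω = 1.5/1.5 = 1.0000
x' = 3 + 1.0000·(sin 0.9764 − sin -0.5236) = 4.3285
y' = -1.5 − 1.0000·(cos 0.9764 − cos -0.5236) = -1.1940

(4.3285, -1.1940, 0.9764)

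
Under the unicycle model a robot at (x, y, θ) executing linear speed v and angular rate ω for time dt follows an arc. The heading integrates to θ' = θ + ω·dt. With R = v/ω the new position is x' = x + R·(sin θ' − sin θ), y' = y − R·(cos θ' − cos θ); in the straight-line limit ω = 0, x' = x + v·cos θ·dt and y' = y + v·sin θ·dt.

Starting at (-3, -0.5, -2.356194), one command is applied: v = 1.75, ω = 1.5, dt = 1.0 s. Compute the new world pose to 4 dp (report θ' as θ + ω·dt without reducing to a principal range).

(-3.0563, -2.0895, -0.8562)

θ' = -2.3562 + 1.5·1.0 = -0.8562
R = v/ω = 1.75/1.5 = 1.1667
x' = -3 + 1.1667·(sin -0.8562 − sin -2.3562) = -3.0563
y' = -0.5 − 1.1667·(cos -0.8562 − cos -2.3562) = -2.0895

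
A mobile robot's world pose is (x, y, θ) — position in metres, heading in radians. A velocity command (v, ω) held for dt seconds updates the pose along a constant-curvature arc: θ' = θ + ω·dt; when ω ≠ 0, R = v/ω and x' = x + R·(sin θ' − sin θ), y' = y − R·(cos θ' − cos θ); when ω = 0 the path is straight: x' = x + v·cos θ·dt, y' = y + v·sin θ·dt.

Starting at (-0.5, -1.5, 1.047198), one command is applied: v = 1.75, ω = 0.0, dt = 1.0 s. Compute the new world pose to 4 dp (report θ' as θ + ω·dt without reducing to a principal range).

(0.3750, 0.0155, 1.0472)

θ' = 1.0472 + 0.0·1.0 = 1.0472
ω = 0 → straight: x' = -0.5 + 1.75·cos(1.0472)·1.0 = 0.3750
y' = -1.5 + 1.75·sin(1.0472)·1.0 = 0.0155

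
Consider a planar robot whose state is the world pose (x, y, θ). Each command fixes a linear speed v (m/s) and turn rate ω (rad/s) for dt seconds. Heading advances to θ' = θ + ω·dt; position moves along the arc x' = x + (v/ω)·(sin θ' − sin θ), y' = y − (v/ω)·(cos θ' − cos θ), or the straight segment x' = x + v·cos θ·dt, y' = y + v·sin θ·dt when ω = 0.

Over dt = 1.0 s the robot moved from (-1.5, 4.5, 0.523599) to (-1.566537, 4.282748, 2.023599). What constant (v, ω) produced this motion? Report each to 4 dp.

v = -0.2500, ω = 1.5000

Δθ = 2.023599 − 0.523599 = 1.500000
ω = Δθ/dt = 1.500000/1.0 = 1.5000
R = −Δy/(cos θ' − cos θ) = -0.1667
v = R·ω = -0.1667·1.5000 = -0.2500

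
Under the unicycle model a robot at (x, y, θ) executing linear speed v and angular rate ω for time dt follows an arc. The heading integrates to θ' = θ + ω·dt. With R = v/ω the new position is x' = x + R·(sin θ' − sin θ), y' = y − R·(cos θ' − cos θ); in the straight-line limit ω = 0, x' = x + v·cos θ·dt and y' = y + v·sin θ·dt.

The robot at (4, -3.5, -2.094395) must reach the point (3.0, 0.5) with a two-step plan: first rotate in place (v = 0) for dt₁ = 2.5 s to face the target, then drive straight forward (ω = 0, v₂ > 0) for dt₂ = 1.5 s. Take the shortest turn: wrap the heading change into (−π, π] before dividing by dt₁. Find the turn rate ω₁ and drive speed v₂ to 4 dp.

heading to target = atan2(0.5−-3.5, 3−4) = 1.8158
Δθ = wrap(1.8158 − -2.0944) = -2.3730; ω₁ = Δθ/dt₁ = -0.9492
distance = √((3−4)² + (0.5−-3.5)²) = 4.1231; v₂ = distance/dt₂ = 2.7487

ω₁ = -0.9492, v₂ = 2.7487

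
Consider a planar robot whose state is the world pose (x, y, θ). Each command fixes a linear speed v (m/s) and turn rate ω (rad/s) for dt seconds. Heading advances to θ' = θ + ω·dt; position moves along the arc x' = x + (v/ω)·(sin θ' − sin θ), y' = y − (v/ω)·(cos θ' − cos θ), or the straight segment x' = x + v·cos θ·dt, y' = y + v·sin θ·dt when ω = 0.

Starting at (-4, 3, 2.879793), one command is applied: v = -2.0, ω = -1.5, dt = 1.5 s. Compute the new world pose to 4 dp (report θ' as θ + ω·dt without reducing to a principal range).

(-3.5598, 0.6346, 0.6298)

θ' = 2.8798 + -1.5·1.5 = 0.6298
R = v/ω = -2.0/-1.5 = 1.3333
x' = -4 + 1.3333·(sin 0.6298 − sin 2.8798) = -3.5598
y' = 3 − 1.3333·(cos 0.6298 − cos 2.8798) = 0.6346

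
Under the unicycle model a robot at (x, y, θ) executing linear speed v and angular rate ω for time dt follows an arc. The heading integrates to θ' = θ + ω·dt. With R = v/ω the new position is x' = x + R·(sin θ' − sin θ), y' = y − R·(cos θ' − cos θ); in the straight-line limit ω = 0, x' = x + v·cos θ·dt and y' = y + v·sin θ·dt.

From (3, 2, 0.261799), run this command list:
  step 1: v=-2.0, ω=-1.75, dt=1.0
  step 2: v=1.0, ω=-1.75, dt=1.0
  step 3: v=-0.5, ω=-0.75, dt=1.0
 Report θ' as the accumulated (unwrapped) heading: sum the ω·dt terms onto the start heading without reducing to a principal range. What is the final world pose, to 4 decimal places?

(1.3757, 2.1718, -3.9882)

step 1: θ'=-1.4882 (R=1.1429) → pose (1.5652, 3.0096, -1.4882)
step 2: θ'=-3.2382 (R=-0.5714) → pose (0.9406, 2.3937, -3.2382)
step 3: θ'=-3.9882 (R=0.6667) → pose (1.3757, 2.1718, -3.9882)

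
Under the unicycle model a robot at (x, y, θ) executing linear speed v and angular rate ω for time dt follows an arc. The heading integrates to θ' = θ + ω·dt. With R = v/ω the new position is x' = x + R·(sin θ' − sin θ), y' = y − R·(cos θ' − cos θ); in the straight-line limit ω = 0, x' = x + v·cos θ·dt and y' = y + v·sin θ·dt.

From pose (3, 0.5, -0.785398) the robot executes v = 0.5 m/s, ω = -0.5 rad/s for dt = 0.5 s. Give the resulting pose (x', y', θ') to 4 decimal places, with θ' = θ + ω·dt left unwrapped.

θ' = -0.7854 + -0.5·0.5 = -1.0354
R = v/ω = 0.5/-0.5 = -1.0000
x' = 3 + -1.0000·(sin -1.0354 − sin -0.7854) = 3.1530
y' = 0.5 − -1.0000·(cos -1.0354 − cos -0.7854) = 0.3031

(3.1530, 0.3031, -1.0354)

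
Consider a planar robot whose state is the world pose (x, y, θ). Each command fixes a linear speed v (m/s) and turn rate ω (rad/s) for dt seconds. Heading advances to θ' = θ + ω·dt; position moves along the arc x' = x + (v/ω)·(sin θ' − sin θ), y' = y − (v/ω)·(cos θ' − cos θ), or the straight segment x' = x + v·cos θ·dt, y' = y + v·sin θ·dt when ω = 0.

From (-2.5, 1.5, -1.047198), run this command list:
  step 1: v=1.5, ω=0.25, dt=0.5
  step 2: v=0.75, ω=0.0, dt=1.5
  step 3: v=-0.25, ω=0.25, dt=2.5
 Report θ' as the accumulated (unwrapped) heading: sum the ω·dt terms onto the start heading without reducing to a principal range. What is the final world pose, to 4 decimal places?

step 1: θ'=-0.9222 (R=6.0000) → pose (-2.0854, 0.8756, -0.9222)
step 2: θ'=-0.9222 (straight) → pose (-1.4059, -0.0210, -0.9222)
step 3: θ'=-0.2972 (R=-1.0000) → pose (-1.9099, 0.3311, -0.2972)

(-1.9099, 0.3311, -0.2972)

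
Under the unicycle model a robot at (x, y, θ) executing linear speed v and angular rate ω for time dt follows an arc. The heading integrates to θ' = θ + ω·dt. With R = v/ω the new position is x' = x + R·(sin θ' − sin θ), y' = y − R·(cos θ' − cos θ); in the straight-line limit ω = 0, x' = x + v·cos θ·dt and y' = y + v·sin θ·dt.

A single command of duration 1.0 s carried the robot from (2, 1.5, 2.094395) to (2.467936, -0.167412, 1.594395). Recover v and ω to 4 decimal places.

v = -1.7500, ω = -0.5000

Δθ = 1.594395 − 2.094395 = -0.500000
ω = Δθ/dt = -0.500000/1.0 = -0.5000
R = −Δy/(cos θ' − cos θ) = 3.5000
v = R·ω = 3.5000·-0.5000 = -1.7500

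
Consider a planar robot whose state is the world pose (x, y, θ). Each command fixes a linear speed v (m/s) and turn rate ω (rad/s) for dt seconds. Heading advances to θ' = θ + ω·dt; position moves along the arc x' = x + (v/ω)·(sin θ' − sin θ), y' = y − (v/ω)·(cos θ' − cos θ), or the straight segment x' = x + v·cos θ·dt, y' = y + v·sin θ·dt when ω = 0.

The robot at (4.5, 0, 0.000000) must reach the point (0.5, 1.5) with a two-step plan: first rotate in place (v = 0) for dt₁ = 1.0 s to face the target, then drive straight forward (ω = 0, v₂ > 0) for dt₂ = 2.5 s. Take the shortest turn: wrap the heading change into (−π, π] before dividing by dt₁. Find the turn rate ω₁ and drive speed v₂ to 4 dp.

ω₁ = 2.7828, v₂ = 1.7088

heading to target = atan2(1.5−0, 0.5−4.5) = 2.7828
Δθ = wrap(2.7828 − 0.0000) = 2.7828; ω₁ = Δθ/dt₁ = 2.7828
distance = √((0.5−4.5)² + (1.5−0)²) = 4.2720; v₂ = distance/dt₂ = 1.7088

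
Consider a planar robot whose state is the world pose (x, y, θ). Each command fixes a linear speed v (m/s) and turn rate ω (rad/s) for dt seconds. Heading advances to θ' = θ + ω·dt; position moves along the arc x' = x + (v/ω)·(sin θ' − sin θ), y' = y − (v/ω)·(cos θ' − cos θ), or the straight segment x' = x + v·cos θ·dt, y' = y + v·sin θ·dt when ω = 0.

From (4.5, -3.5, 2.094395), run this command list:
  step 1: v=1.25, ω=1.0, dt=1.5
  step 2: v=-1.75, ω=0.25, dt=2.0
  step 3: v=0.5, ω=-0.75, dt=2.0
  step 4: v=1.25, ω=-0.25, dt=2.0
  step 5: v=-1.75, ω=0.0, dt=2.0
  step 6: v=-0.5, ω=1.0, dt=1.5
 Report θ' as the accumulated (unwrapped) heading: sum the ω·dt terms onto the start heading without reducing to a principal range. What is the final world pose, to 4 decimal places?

step 1: θ'=3.5944 (R=1.2500) → pose (2.8706, -3.0010, 3.5944)
step 2: θ'=4.0944 (R=-7.0000) → pose (5.5135, -0.7622, 4.0944)
step 3: θ'=2.5944 (R=-0.6667) → pose (4.6233, -0.9453, 2.5944)
step 4: θ'=2.0944 (R=-5.0000) → pose (2.8946, 0.8247, 2.0944)
step 5: θ'=2.0944 (straight) → pose (4.6446, -2.2064, 2.0944)
step 6: θ'=3.5944 (R=-0.5000) → pose (5.2964, -2.4060, 3.5944)

(5.2964, -2.4060, 3.5944)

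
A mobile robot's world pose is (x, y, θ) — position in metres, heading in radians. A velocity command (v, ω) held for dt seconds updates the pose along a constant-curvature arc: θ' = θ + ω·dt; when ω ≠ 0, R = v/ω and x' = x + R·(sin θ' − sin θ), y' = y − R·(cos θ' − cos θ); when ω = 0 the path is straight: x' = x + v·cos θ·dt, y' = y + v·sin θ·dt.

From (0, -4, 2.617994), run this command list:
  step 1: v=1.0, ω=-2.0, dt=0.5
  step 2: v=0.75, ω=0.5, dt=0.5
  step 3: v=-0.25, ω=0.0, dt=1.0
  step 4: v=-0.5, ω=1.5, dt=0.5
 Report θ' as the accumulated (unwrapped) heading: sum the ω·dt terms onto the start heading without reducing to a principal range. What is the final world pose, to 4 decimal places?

(-0.0883, -3.6522, 2.6180)

step 1: θ'=1.6180 (R=-0.5000) → pose (-0.2494, -3.5906, 1.6180)
step 2: θ'=1.8680 (R=1.5000) → pose (-0.3135, -3.2221, 1.8680)
step 3: θ'=1.8680 (straight) → pose (-0.2403, -3.4611, 1.8680)
step 4: θ'=2.6180 (R=-0.3333) → pose (-0.0883, -3.6522, 2.6180)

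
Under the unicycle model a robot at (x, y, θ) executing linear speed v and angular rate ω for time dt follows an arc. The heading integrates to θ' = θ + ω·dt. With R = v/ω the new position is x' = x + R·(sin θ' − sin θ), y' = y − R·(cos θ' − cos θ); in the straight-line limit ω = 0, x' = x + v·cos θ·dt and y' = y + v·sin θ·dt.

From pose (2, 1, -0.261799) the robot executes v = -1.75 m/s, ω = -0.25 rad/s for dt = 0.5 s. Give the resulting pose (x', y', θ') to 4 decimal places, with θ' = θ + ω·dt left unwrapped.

θ' = -0.2618 + -0.25·0.5 = -0.3868
R = v/ω = -1.75/-0.25 = 7.0000
x' = 2 + 7.0000·(sin -0.3868 − sin -0.2618) = 1.1711
y' = 1 − 7.0000·(cos -0.3868 − cos -0.2618) = 1.2786

(1.1711, 1.2786, -0.3868)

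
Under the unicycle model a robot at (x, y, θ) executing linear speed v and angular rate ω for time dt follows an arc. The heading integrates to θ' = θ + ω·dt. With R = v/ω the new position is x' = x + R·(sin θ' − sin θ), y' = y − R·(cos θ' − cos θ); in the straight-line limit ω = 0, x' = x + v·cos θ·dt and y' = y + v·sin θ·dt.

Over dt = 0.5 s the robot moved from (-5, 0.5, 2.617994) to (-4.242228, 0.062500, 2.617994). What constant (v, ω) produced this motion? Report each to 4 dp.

Δθ = 2.617994 − 2.617994 = 0.000000
ω = Δθ/dt = 0.000000/0.5 = 0.0000
ω = 0 → v = (Δx·cos θ + Δy·sin θ)/dt = -1.7500

v = -1.7500, ω = 0.0000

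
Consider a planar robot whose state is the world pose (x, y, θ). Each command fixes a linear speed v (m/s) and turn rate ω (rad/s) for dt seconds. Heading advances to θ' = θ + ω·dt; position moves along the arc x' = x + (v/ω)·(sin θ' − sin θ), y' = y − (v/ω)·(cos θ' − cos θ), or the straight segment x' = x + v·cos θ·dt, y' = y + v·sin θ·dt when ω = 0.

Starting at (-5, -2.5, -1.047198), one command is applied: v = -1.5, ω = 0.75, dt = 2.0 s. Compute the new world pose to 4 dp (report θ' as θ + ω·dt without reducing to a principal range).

θ' = -1.0472 + 0.75·2.0 = 0.4528
R = v/ω = -1.5/0.75 = -2.0000
x' = -5 + -2.0000·(sin 0.4528 − sin -1.0472) = -7.6070
y' = -2.5 − -2.0000·(cos 0.4528 − cos -1.0472) = -1.7015

(-7.6070, -1.7015, 0.4528)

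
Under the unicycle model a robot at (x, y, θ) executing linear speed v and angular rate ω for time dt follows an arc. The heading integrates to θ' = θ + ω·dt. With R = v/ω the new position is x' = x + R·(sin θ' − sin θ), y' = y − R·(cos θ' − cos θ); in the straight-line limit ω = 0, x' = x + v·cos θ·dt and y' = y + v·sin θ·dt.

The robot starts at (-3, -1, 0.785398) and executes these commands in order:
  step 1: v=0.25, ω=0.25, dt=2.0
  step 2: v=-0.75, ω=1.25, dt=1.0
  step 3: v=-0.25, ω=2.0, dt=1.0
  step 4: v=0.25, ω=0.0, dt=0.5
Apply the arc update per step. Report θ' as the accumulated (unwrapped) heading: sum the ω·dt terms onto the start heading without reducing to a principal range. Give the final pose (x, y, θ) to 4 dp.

step 1: θ'=1.2854 (R=1.0000) → pose (-2.7476, -0.5744, 1.2854)
step 2: θ'=2.5354 (R=-0.6000) → pose (-2.5137, -1.2364, 2.5354)
step 3: θ'=4.5354 (R=-0.1250) → pose (-2.3194, -1.1557, 4.5354)
step 4: θ'=4.5354 (straight) → pose (-2.3414, -1.2788, 4.5354)

(-2.3414, -1.2788, 4.5354)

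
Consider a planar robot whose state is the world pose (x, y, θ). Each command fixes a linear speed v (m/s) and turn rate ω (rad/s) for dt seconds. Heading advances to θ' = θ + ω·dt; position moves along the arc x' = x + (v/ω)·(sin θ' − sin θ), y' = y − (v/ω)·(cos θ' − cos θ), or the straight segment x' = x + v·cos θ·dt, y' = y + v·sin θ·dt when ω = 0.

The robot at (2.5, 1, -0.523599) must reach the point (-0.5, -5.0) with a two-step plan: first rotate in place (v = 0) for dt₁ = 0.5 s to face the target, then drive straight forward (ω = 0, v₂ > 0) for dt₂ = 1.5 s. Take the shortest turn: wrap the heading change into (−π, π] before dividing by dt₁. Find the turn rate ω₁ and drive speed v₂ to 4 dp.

ω₁ = -3.0217, v₂ = 4.4721

heading to target = atan2(-5−1, -0.5−2.5) = -2.0344
Δθ = wrap(-2.0344 − -0.5236) = -1.5108; ω₁ = Δθ/dt₁ = -3.0217
distance = √((-0.5−2.5)² + (-5−1)²) = 6.7082; v₂ = distance/dt₂ = 4.4721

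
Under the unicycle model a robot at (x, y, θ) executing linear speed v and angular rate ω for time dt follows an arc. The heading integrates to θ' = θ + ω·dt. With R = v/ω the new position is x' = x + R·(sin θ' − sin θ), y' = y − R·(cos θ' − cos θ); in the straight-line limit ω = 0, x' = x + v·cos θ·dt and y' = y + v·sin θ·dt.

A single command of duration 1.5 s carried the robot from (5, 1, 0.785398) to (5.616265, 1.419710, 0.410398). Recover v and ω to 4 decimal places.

v = 0.5000, ω = -0.2500

Δθ = 0.410398 − 0.785398 = -0.375000
ω = Δθ/dt = -0.375000/1.5 = -0.2500
R = Δx/(sin θ' − sin θ) = -2.0000
v = R·ω = -2.0000·-0.2500 = 0.5000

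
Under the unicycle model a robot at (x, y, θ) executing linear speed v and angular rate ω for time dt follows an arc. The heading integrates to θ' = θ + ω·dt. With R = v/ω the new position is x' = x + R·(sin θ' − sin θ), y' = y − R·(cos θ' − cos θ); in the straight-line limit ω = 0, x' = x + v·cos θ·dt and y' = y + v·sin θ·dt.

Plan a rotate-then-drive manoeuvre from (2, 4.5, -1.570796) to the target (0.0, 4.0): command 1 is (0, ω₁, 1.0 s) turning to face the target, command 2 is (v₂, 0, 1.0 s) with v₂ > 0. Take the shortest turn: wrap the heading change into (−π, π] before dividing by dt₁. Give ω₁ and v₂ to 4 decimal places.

ω₁ = -1.3258, v₂ = 2.0616

heading to target = atan2(4−4.5, 0−2) = -2.8966
Δθ = wrap(-2.8966 − -1.5708) = -1.3258; ω₁ = Δθ/dt₁ = -1.3258
distance = √((0−2)² + (4−4.5)²) = 2.0616; v₂ = distance/dt₂ = 2.0616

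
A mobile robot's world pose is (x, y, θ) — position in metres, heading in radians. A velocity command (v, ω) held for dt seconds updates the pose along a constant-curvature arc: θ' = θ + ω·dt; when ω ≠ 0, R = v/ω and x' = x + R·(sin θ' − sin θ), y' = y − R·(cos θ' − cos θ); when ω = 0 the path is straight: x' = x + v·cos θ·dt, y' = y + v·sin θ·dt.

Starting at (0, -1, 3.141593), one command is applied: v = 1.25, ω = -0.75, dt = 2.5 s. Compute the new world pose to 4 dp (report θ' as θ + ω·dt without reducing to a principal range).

θ' = 3.1416 + -0.75·2.5 = 1.2666
R = v/ω = 1.25/-0.75 = -1.6667
x' = 0 + -1.6667·(sin 1.2666 − sin 3.1416) = -1.5901
y' = -1 − -1.6667·(cos 1.2666 − cos 3.1416) = 1.1659

(-1.5901, 1.1659, 1.2666)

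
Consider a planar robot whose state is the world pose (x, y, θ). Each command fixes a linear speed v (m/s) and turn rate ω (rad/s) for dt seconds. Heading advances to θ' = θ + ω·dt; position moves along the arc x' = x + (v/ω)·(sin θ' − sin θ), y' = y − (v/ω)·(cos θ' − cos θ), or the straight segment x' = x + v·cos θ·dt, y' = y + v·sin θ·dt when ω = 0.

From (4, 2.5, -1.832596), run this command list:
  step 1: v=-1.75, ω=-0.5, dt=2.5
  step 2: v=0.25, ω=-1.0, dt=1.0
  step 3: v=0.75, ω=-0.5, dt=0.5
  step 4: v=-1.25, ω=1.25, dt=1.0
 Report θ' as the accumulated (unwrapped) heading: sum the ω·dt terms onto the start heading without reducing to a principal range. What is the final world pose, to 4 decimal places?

(7.7644, 4.8902, -3.0826)

step 1: θ'=-3.0826 (R=3.5000) → pose (7.1744, 5.0880, -3.0826)
step 2: θ'=-4.0826 (R=-0.2500) → pose (6.9576, 5.1904, -4.0826)
step 3: θ'=-4.3326 (R=-1.5000) → pose (6.7767, 5.5177, -4.3326)
step 4: θ'=-3.0826 (R=-1.0000) → pose (7.7644, 4.8902, -3.0826)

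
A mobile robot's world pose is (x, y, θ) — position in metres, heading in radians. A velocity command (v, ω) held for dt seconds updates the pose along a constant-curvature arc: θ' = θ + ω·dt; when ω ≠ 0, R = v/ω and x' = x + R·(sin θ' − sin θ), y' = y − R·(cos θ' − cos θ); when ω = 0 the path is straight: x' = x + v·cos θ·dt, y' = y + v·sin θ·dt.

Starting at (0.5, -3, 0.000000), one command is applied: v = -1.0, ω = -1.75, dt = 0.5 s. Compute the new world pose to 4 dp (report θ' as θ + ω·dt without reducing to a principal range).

(0.0614, -2.7949, -0.8750)

θ' = 0.0000 + -1.75·0.5 = -0.8750
R = v/ω = -1.0/-1.75 = 0.5714
x' = 0.5 + 0.5714·(sin -0.8750 − sin 0.0000) = 0.0614
y' = -3 − 0.5714·(cos -0.8750 − cos 0.0000) = -2.7949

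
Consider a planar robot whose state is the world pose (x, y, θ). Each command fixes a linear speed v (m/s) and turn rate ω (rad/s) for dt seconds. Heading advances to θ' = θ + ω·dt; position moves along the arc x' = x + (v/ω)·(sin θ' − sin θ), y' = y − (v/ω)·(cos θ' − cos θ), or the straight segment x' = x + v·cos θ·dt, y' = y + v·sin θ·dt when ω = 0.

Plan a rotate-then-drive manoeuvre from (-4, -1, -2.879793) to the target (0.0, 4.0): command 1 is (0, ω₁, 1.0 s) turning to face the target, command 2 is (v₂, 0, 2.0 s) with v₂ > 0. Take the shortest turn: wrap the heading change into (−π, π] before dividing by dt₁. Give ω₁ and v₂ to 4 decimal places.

ω₁ = -2.5073, v₂ = 3.2016

heading to target = atan2(4−-1, 0−-4) = 0.8961
Δθ = wrap(0.8961 − -2.8798) = -2.5073; ω₁ = Δθ/dt₁ = -2.5073
distance = √((0−-4)² + (4−-1)²) = 6.4031; v₂ = distance/dt₂ = 3.2016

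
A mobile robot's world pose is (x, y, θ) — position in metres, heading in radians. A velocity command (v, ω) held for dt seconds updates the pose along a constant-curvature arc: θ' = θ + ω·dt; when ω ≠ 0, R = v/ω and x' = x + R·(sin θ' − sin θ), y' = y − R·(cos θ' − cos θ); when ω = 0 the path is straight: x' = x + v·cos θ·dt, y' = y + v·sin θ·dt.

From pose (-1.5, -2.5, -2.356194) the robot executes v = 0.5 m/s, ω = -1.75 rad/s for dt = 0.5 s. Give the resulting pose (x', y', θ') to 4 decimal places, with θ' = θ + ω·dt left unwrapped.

(-1.7276, -2.5825, -3.2312)

θ' = -2.3562 + -1.75·0.5 = -3.2312
R = v/ω = 0.5/-1.75 = -0.2857
x' = -1.5 + -0.2857·(sin -3.2312 − sin -2.3562) = -1.7276
y' = -2.5 − -0.2857·(cos -3.2312 − cos -2.3562) = -2.5825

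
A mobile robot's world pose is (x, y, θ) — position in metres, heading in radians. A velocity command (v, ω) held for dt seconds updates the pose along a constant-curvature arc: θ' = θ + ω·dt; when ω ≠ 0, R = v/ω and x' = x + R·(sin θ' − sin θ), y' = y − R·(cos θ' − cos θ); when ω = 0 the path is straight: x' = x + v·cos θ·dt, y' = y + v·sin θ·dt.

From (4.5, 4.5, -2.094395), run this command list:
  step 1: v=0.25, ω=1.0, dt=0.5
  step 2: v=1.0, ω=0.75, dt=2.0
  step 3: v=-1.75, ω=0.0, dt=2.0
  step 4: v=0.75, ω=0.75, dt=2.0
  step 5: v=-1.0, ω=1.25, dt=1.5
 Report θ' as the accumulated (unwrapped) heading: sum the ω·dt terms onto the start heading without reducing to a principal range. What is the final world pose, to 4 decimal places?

(4.1700, 3.2592, 3.2806)

step 1: θ'=-1.5944 (R=0.2500) → pose (4.4666, 4.3809, -1.5944)
step 2: θ'=-0.0944 (R=1.3333) → pose (5.6739, 3.0220, -0.0944)
step 3: θ'=-0.0944 (straight) → pose (2.1894, 3.3519, -0.0944)
step 4: θ'=1.4056 (R=1.0000) → pose (3.2701, 4.1830, 1.4056)
step 5: θ'=3.2806 (R=-0.8000) → pose (4.1700, 3.2592, 3.2806)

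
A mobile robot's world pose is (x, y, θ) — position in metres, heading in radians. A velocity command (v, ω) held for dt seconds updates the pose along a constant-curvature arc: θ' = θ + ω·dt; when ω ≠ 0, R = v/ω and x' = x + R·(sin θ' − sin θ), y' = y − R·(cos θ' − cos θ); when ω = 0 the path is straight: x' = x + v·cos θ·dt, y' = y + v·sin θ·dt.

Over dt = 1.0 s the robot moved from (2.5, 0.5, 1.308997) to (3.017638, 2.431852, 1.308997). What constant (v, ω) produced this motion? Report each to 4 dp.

Δθ = 1.308997 − 1.308997 = 0.000000
ω = Δθ/dt = 0.000000/1.0 = 0.0000
ω = 0 → v = (Δx·cos θ + Δy·sin θ)/dt = 2.0000

v = 2.0000, ω = 0.0000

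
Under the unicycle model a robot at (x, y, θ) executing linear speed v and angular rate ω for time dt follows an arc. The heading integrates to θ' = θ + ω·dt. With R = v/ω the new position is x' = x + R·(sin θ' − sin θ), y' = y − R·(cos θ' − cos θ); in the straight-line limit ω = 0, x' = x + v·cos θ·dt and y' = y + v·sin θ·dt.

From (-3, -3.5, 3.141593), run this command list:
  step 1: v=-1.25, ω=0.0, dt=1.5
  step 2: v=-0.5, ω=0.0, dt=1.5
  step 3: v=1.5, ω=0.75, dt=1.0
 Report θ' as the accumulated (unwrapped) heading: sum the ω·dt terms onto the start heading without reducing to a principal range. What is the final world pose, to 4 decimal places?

step 1: θ'=3.1416 (straight) → pose (-1.1250, -3.5000, 3.1416)
step 2: θ'=3.1416 (straight) → pose (-0.3750, -3.5000, 3.1416)
step 3: θ'=3.8916 (R=2.0000) → pose (-1.7383, -4.0366, 3.8916)

(-1.7383, -4.0366, 3.8916)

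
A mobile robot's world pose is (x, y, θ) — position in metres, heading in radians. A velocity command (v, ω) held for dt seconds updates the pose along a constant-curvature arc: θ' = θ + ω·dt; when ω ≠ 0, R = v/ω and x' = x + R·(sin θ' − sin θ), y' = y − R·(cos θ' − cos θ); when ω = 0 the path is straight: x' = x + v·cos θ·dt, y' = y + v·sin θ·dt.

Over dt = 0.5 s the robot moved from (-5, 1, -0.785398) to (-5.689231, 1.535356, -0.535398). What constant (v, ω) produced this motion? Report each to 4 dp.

v = -1.7500, ω = 0.5000

Δθ = -0.535398 − -0.785398 = 0.250000
ω = Δθ/dt = 0.250000/0.5 = 0.5000
R = Δx/(sin θ' − sin θ) = -3.5000
v = R·ω = -3.5000·0.5000 = -1.7500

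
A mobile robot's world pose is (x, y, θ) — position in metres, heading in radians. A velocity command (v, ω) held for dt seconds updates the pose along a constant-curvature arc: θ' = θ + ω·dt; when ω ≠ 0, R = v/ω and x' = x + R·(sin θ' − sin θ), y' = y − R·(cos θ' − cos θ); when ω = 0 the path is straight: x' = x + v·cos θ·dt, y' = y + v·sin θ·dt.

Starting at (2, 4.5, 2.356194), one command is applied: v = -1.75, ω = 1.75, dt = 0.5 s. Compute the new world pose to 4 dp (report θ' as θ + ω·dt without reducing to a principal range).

θ' = 2.3562 + 1.75·0.5 = 3.2312
R = v/ω = -1.75/1.75 = -1.0000
x' = 2 + -1.0000·(sin 3.2312 − sin 2.3562) = 2.7966
y' = 4.5 − -1.0000·(cos 3.2312 − cos 2.3562) = 4.2111

(2.7966, 4.2111, 3.2312)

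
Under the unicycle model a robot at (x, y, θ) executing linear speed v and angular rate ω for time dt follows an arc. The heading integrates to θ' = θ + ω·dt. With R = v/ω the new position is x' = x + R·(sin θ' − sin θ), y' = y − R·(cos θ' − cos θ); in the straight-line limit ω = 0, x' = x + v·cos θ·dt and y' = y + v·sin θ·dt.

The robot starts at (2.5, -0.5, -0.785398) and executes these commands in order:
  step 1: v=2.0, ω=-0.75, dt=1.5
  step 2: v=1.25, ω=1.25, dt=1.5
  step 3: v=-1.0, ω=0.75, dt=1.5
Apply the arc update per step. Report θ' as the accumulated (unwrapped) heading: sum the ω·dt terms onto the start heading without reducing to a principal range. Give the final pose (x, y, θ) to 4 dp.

(2.8071, -5.3218, 1.0896)

step 1: θ'=-1.9104 (R=-2.6667) → pose (3.1287, -3.2739, -1.9104)
step 2: θ'=-0.0354 (R=1.0000) → pose (4.0362, -4.6064, -0.0354)
step 3: θ'=1.0896 (R=-1.3333) → pose (2.8071, -5.3218, 1.0896)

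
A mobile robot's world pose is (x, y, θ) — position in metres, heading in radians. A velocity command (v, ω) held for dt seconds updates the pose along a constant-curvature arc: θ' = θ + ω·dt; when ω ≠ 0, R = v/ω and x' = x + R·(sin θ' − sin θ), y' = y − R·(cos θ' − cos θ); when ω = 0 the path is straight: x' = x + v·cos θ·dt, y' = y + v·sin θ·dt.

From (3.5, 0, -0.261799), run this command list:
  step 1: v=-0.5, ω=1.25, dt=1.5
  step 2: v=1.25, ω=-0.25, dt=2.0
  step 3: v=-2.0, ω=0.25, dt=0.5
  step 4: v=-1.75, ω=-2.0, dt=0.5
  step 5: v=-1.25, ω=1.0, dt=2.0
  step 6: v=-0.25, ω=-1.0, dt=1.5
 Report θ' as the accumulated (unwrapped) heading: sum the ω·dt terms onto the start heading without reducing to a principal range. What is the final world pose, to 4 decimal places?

step 1: θ'=1.6132 (R=-0.4000) → pose (2.9968, -0.4033, 1.6132)
step 2: θ'=1.1132 (R=-5.0000) → pose (3.5068, 2.0176, 1.1132)
step 3: θ'=1.2382 (R=-8.0000) → pose (3.1221, 1.0952, 1.2382)
step 4: θ'=0.2382 (R=0.8750) → pose (2.5015, 0.5306, 0.2382)
step 5: θ'=2.2382 (R=-1.2500) → pose (1.8147, -1.4578, 2.2382)
step 6: θ'=0.7382 (R=0.2500) → pose (1.7866, -1.7974, 0.7382)

(1.7866, -1.7974, 0.7382)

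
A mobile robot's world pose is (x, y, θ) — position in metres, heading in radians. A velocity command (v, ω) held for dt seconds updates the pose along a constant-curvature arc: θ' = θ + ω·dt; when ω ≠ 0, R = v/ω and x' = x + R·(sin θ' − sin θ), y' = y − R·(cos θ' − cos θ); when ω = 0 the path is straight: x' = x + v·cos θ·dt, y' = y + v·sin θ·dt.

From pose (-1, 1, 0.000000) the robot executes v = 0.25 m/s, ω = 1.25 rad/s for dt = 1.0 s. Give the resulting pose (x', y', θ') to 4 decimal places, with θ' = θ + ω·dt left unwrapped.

θ' = 0.0000 + 1.25·1.0 = 1.2500
R = v/ω = 0.25/1.25 = 0.2000
x' = -1 + 0.2000·(sin 1.2500 − sin 0.0000) = -0.8102
y' = 1 − 0.2000·(cos 1.2500 − cos 0.0000) = 1.1369

(-0.8102, 1.1369, 1.2500)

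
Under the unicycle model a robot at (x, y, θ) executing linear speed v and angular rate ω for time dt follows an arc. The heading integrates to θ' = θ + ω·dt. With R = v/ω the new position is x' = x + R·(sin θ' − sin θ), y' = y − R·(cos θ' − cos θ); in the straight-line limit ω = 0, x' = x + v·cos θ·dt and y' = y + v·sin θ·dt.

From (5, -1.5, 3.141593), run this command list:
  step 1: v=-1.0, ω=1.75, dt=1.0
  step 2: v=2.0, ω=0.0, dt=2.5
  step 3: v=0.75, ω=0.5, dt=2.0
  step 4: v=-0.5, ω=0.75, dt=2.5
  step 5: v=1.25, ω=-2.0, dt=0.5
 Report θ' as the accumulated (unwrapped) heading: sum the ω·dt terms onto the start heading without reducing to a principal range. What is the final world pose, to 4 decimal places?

(6.7705, -6.9249, 6.7666)

step 1: θ'=4.8916 (R=-0.5714) → pose (5.5623, -0.8267, 4.8916)
step 2: θ'=4.8916 (straight) → pose (6.4535, -5.7466, 4.8916)
step 3: θ'=5.8916 (R=1.5000) → pose (7.3570, -6.8657, 5.8916)
step 4: θ'=7.7666 (R=-0.6667) → pose (6.4384, -7.4237, 7.7666)
step 5: θ'=6.7666 (R=-0.6250) → pose (6.7705, -6.9249, 6.7666)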